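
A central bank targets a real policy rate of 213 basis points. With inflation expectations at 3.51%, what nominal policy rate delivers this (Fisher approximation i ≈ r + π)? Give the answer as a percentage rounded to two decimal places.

5.64%

i ≈ r + π = 2.13% + 3.51% = 5.64%.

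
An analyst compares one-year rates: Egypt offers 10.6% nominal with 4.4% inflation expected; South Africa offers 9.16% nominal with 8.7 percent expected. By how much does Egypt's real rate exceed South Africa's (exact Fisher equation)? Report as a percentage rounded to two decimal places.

Egypt: (1 + 0.1060)/(1 + 0.0440) − 1 = 5.9387%
South Africa: (1 + 0.0916)/(1 + 0.0870) − 1 = 0.4232%
Differential = 5.9387% − 0.4232% = 5.5155% → 5.52%.

5.52%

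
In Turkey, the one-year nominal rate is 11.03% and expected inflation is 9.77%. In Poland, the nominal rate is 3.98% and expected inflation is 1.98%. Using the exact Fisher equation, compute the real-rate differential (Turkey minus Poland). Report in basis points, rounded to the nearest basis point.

-81 basis points

Turkey: (1 + 0.1103)/(1 + 0.0977) − 1 = 1.1479%
Poland: (1 + 0.0398)/(1 + 0.0198) − 1 = 1.9612%
Differential = 1.1479% − 1.9612% = -0.8133% → -81 basis points.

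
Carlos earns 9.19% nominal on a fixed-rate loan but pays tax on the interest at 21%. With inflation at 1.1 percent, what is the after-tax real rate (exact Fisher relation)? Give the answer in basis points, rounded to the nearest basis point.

609 basis points

After-tax nominal return = 9.19% × (1 − 0.21) = 7.2601%.
1 + r = 1.072601 / 1.01100 = 1.060931
After-tax real rate = 1.060931 − 1 → 609 basis points.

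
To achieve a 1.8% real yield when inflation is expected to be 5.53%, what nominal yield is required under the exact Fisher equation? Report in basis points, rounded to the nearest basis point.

743 basis points

(1 + i) = (1 + r)(1 + π) = 1.01800 × 1.05530 = 1.0742954
i = 1.0742954 − 1, so the required nominal rate is 743 basis points.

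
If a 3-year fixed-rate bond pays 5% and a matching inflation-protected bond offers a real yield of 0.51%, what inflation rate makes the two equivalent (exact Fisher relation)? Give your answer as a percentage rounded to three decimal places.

4.467%

(1 + π) = (1 + i)/(1 + r) = 1.05000 / 1.00510 = 1.044672
Break-even inflation = 1.044672 − 1 → 4.467%.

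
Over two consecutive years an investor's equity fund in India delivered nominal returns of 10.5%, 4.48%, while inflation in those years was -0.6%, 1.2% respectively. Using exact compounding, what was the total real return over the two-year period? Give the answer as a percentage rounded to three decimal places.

Compound the nominal returns: 1.1050 × 1.0448 = 1.154504.
Compound inflation: 0.9940 × 1.0120 = 1.005928.
Deflate: 1.154504 / 1.005928 = 1.147700.
Total real return = 1.147700 − 1 → 14.770%.

14.770%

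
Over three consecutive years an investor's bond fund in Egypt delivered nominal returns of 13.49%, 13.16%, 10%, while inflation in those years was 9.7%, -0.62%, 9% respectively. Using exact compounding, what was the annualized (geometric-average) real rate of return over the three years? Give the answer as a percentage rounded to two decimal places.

5.93%

Compound the nominal returns: 1.1349 × 1.1316 × 1.1000 = 1.41267812.
Compound inflation: 1.0970 × 0.9938 × 1.0900 = 1.18831647.
Deflate: 1.41267812 / 1.18831647 = 1.18880631.
Annualized real rate = 1.18880631^(1/3) − 1 = 5.9344% → 5.93%.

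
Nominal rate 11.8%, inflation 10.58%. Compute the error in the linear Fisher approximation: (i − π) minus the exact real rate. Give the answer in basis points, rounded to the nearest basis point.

12 basis points

Approximate: r ≈ 11.800% − 10.580% = 1.2200%
Exact: (1 + 0.1180)/(1 + 0.1058) − 1 = 1.1033%
Error = 1.2200% − 1.1033% = 0.1167% → 12 basis points.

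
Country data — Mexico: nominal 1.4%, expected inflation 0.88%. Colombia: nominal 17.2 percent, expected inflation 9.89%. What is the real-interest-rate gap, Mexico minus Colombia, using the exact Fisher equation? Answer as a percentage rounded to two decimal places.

-6.14%

Mexico: (1 + 0.0140)/(1 + 0.0088) − 1 = 0.5155%
Colombia: (1 + 0.1720)/(1 + 0.0989) − 1 = 6.6521%
Differential = 0.5155% − 6.6521% = -6.1366% → -6.14%.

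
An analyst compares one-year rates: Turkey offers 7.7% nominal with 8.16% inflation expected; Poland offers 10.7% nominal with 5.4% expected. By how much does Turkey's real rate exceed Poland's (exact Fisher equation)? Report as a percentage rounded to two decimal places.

-5.45%

Turkey: (1 + 0.0770)/(1 + 0.0816) − 1 = -0.4253%
Poland: (1 + 0.1070)/(1 + 0.0540) − 1 = 5.0285%
Differential = -0.4253% − 5.0285% = -5.4538% → -5.45%.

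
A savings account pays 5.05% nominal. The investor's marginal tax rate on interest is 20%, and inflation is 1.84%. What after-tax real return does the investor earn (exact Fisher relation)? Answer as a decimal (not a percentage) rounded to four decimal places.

0.0216

After-tax nominal return = 5.05% × (1 − 0.2) = 4.0400%.
1 + r = 1.04040 / 1.01840 = 1.021603
After-tax real rate = 1.021603 − 1 → 0.0216.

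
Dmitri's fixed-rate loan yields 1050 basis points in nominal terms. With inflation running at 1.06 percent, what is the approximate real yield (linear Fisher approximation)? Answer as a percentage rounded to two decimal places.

9.44%

r ≈ i − π = 10.5% − 1.06% = 9.44%.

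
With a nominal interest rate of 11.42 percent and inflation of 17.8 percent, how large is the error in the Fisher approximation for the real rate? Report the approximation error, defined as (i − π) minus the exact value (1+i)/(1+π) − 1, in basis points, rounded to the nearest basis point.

Approximate: r ≈ 11.420% − 17.800% = -6.3800%
Exact: (1 + 0.1142)/(1 + 0.1780) − 1 = -5.4160%
Error = -6.3800% − (-5.4160%) = -0.9640% → -96 basis points.

-96 basis points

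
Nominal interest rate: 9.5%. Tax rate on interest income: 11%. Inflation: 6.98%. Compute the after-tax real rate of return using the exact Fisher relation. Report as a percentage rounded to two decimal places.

After-tax nominal return = 9.5% × (1 − 0.11) = 8.4550%.
1 + r = 1.08455 / 1.06980 = 1.013788
After-tax real rate = 1.013788 − 1 → 1.38%.

1.38%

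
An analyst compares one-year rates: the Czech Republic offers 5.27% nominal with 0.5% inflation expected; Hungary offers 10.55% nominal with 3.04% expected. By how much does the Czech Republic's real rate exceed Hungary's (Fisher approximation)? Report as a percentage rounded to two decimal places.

The Czech Republic: 5.27% − 0.5% = 4.770%
Hungary: 10.55% − 3.04% = 7.510%
Differential = -2.740% → -2.74%.

-2.74%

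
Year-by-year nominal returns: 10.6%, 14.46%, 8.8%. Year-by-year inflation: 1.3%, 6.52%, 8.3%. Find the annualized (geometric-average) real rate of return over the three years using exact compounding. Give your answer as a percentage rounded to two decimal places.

Compound the nominal returns: 1.1060 × 1.1446 × 1.0880 = 1.37732923.
Compound inflation: 1.0130 × 1.0652 × 1.0830 = 1.16860855.
Deflate: 1.37732923 / 1.16860855 = 1.17860615.
Annualized real rate = 1.17860615^(1/3) − 1 = 5.6306% → 5.63%.

5.63%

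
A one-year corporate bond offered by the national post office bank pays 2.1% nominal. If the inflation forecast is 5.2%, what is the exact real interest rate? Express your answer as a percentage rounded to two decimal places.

By the Fisher relation, 1 + r = (1 + i)/(1 + π).
1 + r = 1.02100 / 1.05200 = 0.970532
r = 0.970532 − 1 = -2.9468%, i.e. -2.95%.

-2.95%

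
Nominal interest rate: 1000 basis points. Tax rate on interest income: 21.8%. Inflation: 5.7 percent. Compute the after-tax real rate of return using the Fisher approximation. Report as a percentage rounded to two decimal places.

After-tax nominal return = 10% × (1 − 0.218) = 7.8200%.
r ≈ 7.8200% − 5.7% → 2.12%.

2.12%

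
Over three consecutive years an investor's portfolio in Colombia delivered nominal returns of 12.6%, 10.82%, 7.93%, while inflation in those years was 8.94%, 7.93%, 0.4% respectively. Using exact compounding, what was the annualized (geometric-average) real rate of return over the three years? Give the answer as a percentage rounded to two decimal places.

Nominal growth factor = 1.1260 × 1.1082 × 1.0793 = 1.34678637
Price-level growth factor = 1.0894 × 1.0793 × 1.0040 = 1.18049258
Real growth factor = 1.34678637 / 1.18049258 = 1.14086814
Annualized real rate = 1.14086814^(1/3) − 1 = 4.4909% → 4.49%.

4.49%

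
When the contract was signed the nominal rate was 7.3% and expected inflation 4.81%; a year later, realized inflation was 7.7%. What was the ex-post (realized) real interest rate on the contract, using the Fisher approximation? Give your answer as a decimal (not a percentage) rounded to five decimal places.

-0.00400

Ex-post: 7.3% − 7.7% = -0.400%
So the realized real rate is -0.00400.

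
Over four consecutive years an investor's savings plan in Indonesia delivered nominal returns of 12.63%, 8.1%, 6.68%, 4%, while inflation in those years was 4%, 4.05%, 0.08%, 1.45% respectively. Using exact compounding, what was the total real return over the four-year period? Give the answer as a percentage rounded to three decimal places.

22.948%

Nominal growth factor = 1.1263 × 1.0810 × 1.0668 × 1.0400 = 1.350816
Price-level growth factor = 1.0400 × 1.0405 × 1.0008 × 1.0145 = 1.098689
Real growth factor = 1.350816 / 1.098689 = 1.229480
Total real return = 1.229480 − 1 → 22.948%.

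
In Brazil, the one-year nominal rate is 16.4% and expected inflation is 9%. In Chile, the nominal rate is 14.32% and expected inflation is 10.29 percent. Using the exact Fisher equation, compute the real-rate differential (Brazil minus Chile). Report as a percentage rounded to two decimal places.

3.13%

Brazil: (1 + 0.1640)/(1 + 0.0900) − 1 = 6.78899%
Chile: (1 + 0.1432)/(1 + 0.1029) − 1 = 3.65400%
Differential = 6.78899% − 3.65400% = 3.13499% → 3.13%.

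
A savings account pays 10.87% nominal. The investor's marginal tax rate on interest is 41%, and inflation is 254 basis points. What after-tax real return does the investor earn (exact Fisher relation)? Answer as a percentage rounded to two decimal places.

After-tax nominal return = 10.87% × (1 − 0.41) = 6.4133%.
1 + r = 1.064133 / 1.02540 = 1.037774
After-tax real rate = 1.037774 − 1 → 3.78%.

3.78%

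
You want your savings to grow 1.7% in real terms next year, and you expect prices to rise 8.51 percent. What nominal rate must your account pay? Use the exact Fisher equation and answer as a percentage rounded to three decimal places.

10.355%

(1 + i) = (1 + r)(1 + π) = 1.01700 × 1.08510 = 1.1035467
i = 1.1035467 − 1, so the required nominal rate is 10.355%.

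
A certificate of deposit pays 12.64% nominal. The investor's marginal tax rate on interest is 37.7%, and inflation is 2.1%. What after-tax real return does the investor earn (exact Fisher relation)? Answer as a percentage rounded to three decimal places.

5.656%

After-tax nominal return = 12.64% × (1 − 0.377) = 7.87472%.
1 + r = 1.0787472 / 1.02100 = 1.056559
After-tax real rate = 1.056559 − 1 → 5.656%.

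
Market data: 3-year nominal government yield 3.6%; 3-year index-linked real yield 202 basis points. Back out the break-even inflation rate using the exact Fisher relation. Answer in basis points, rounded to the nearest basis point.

155 basis points

(1 + π) = (1 + i)/(1 + r) = 1.03600 / 1.02020 = 1.015487
Break-even inflation = 1.015487 − 1 → 155 basis points.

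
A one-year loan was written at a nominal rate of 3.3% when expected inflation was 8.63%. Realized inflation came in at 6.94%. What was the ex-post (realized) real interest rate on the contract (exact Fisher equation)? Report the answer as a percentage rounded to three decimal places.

Ex-post: (1 + 0.0330)/(1 + 0.0694) − 1 = -3.4038%
So the realized real rate is -3.404%.

-3.404%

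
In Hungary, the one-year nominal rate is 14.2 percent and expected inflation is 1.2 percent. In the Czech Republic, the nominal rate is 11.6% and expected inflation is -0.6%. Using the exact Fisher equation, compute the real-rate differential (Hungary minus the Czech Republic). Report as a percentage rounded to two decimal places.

0.57%

Hungary: (1 + 0.1420)/(1 + 0.0120) − 1 = 12.8458%
The Czech Republic: (1 + 0.1160)/(1 − 0.0060) − 1 = 12.2736%
Differential = 12.8458% − 12.2736% = 0.5722% → 0.57%.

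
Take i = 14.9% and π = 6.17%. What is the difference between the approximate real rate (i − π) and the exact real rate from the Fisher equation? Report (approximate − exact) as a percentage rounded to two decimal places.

0.51%

Approximate: r ≈ 14.900% − 6.170% = 8.7300%
Exact: (1 + 0.1490)/(1 + 0.0617) − 1 = 8.2227%
Error = 8.7300% − 8.2227% = 0.5073% → 0.51%.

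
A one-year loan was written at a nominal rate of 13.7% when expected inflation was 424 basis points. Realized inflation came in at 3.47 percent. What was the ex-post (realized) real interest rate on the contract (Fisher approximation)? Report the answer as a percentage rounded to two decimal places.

10.23%

Ex-post: 13.7% − 3.47% = 10.230%
So the realized real rate is 10.23%.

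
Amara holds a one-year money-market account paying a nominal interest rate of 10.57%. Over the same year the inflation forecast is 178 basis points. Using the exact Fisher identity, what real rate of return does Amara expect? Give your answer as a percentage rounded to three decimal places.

8.636%

1 + r = 1.10570 / 1.01780 = 1.086363
r = 1.086363 − 1 = 8.6363%, i.e. 8.636%.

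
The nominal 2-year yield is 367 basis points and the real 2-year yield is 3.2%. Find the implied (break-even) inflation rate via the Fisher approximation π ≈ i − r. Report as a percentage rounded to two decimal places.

π ≈ i − r = 3.67% − 3.2% → 0.47%.

0.47%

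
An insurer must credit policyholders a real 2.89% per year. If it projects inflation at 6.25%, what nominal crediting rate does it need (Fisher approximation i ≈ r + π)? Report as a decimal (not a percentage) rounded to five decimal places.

0.09140

i ≈ r + π = 2.89% + 6.25% = 0.09140.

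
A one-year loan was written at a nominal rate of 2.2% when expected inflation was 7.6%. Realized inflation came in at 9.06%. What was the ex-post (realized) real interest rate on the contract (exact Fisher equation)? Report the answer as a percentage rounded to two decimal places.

-6.29%

Ex-post: (1 + 0.0220)/(1 + 0.0906) − 1 = -6.2901%
So the realized real rate is -6.29%.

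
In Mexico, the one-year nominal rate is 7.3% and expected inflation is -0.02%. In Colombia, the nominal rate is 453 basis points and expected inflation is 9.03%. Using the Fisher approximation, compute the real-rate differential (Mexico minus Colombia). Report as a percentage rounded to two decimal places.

11.82%

Mexico: 7.3% − (-0.02%) = 7.320%
Colombia: 4.53% − 9.03% = -4.500%
Differential = 11.820% → 11.82%.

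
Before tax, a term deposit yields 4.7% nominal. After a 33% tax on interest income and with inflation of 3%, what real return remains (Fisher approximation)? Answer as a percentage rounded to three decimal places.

0.149%

After-tax nominal return = 4.7% × (1 − 0.33) = 3.1490%.
r ≈ 3.1490% − 3% → 0.149%.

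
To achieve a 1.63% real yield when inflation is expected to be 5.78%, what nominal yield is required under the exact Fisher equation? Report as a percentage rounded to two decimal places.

(1 + i) = (1 + r)(1 + π) = 1.01630 × 1.05780 = 1.07504214
i = 1.07504214 − 1, so the required nominal rate is 7.50%.

7.50%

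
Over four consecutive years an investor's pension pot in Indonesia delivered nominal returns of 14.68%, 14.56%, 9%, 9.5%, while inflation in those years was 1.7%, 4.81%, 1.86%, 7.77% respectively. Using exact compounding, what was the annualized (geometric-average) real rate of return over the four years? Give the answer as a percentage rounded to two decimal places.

7.59%

Compound the nominal returns: 1.1468 × 1.1456 × 1.0900 × 1.0950 = 1.56805505.
Compound inflation: 1.0170 × 1.0481 × 1.0186 × 1.0777 = 1.17010606.
Deflate: 1.56805505 / 1.17010606 = 1.34009651.
Annualized real rate = 1.34009651^(1/4) − 1 = 7.5930% → 7.59%.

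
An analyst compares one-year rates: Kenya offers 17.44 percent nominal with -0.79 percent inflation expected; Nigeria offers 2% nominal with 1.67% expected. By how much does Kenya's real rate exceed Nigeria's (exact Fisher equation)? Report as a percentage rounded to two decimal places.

Kenya: (1 + 0.1744)/(1 − 0.0079) − 1 = 18.3752%
Nigeria: (1 + 0.0200)/(1 + 0.0167) − 1 = 0.3246%
Differential = 18.3752% − 0.3246% = 18.0506% → 18.05%.

18.05%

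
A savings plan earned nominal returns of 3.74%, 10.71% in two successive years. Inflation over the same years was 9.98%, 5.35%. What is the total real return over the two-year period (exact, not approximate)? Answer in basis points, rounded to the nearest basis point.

Nominal growth factor = 1.0374 × 1.1071 = 1.148506
Price-level growth factor = 1.0998 × 1.0535 = 1.158639
Real growth factor = 1.148506 / 1.158639 = 0.991254
Total real return = 0.991254 − 1 → -87 basis points.

-87 basis points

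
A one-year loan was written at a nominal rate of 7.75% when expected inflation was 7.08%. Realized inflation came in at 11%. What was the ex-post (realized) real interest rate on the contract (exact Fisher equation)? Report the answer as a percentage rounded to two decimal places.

-2.93%

Ex-post: (1 + 0.0775)/(1 + 0.1100) − 1 = -2.9279%
So the realized real rate is -2.93%.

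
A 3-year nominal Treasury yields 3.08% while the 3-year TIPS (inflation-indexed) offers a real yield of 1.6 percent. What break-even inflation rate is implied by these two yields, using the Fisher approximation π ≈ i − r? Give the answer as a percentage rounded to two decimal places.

π ≈ i − r = 3.08% − 1.6% → 1.48%.

1.48%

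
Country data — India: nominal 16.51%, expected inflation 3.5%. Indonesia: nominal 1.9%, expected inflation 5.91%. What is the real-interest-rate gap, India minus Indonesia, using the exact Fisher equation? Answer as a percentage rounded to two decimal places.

16.36%

India: (1 + 0.1651)/(1 + 0.0350) − 1 = 12.5700%
Indonesia: (1 + 0.0190)/(1 + 0.0591) − 1 = -3.7862%
Differential = 12.5700% − (-3.7862%) = 16.3563% → 16.36%.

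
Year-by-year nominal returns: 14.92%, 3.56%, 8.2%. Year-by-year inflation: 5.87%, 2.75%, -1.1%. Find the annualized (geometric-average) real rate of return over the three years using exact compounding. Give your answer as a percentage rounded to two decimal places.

Nominal growth factor = 1.1492 × 1.0356 × 1.0820 = 1.28770066
Price-level growth factor = 1.0587 × 1.0275 × 0.9890 = 1.07584829
Real growth factor = 1.28770066 / 1.07584829 = 1.19691658
Annualized real rate = 1.19691658^(1/3) − 1 = 6.1748% → 6.17%.

6.17%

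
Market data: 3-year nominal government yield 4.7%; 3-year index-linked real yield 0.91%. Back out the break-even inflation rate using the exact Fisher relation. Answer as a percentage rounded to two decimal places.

3.76%

(1 + π) = (1 + i)/(1 + r) = 1.04700 / 1.00910 = 1.037558
Break-even inflation = 1.037558 − 1 → 3.76%.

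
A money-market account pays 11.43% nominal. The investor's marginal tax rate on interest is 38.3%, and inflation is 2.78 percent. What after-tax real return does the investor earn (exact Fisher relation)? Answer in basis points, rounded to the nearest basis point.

After-tax nominal return = 11.43% × (1 − 0.383) = 7.05231%.
1 + r = 1.0705231 / 1.02780 = 1.041568
After-tax real rate = 1.041568 − 1 → 416 basis points.

416 basis points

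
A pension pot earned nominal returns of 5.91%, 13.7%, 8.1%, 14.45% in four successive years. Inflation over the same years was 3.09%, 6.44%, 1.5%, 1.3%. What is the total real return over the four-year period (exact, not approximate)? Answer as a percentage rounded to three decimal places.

Compound the nominal returns: 1.0591 × 1.1370 × 1.0810 × 1.1445 = 1.489838.
Compound inflation: 1.0309 × 1.0644 × 1.0150 × 1.0130 = 1.128228.
Deflate: 1.489838 / 1.128228 = 1.320511.
Total real return = 1.320511 − 1 → 32.051%.

32.051%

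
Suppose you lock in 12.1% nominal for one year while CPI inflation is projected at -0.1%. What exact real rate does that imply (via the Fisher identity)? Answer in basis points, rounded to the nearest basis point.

1 + r = 1.12100 / 0.99900 = 1.122122
r = 1.122122 − 1 = 12.2122%, i.e. 1221 basis points.

1221 basis points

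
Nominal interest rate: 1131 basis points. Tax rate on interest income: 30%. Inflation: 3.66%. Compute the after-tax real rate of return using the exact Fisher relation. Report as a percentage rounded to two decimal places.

After-tax nominal return = 11.31% × (1 − 0.3) = 7.9170%.
1 + r = 1.07917 / 1.03660 = 1.041067
After-tax real rate = 1.041067 − 1 → 4.11%.

4.11%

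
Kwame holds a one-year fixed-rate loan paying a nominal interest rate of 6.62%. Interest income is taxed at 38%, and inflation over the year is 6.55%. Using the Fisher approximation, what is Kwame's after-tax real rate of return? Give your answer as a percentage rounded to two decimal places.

-2.45%

After-tax nominal return = 6.62% × (1 − 0.38) = 4.1044%.
r ≈ 4.1044% − 6.55% → -2.45%.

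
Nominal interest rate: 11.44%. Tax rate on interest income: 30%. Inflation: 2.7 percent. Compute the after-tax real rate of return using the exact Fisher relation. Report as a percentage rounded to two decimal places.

After-tax nominal return = 11.44% × (1 − 0.3) = 8.0080%.
1 + r = 1.08008 / 1.02700 = 1.051685
After-tax real rate = 1.051685 − 1 → 5.17%.

5.17%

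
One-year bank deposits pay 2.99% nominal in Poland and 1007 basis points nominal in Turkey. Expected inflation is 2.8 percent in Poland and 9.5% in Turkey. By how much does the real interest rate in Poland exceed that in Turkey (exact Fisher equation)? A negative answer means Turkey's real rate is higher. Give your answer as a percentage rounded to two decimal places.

-0.34%

Poland: (1 + 0.0299)/(1 + 0.0280) − 1 = 0.1848%
Turkey: (1 + 0.1007)/(1 + 0.0950) − 1 = 0.5205%
Differential = 0.1848% − 0.5205% = -0.3357% → -0.34%.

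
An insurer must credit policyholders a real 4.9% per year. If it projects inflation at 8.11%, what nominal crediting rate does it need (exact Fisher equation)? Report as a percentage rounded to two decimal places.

(1 + i) = (1 + r)(1 + π) = 1.04900 × 1.08110 = 1.1340739
i = 1.1340739 − 1, so the required nominal rate is 13.41%.

13.41%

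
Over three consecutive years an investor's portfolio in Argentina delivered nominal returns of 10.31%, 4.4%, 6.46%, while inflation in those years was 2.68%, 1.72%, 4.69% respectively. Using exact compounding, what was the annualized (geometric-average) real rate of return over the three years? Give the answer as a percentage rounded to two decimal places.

Compound the nominal returns: 1.1031 × 1.0440 × 1.0646 = 1.22603211.
Compound inflation: 1.0268 × 1.0172 × 1.0469 = 1.09344618.
Deflate: 1.22603211 / 1.09344618 = 1.12125511.
Annualized real rate = 1.12125511^(1/3) − 1 = 3.8887% → 3.89%.

3.89%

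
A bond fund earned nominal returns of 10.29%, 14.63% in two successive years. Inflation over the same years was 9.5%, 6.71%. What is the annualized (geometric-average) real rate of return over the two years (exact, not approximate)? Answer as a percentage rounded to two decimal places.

4.02%

Nominal growth factor = 1.1029 × 1.1463 = 1.26425427
Price-level growth factor = 1.0950 × 1.0671 = 1.16847450
Real growth factor = 1.26425427 / 1.16847450 = 1.08196993
Annualized real rate = 1.08196993^(1/2) − 1 = 4.0178% → 4.02%.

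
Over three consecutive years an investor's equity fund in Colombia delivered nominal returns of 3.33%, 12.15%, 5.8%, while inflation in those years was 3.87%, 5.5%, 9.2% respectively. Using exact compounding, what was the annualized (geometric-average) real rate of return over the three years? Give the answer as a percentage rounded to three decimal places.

0.813%

Nominal growth factor = 1.0333 × 1.1215 × 1.0580 = 1.22605902
Price-level growth factor = 1.0387 × 1.0550 × 1.0920 = 1.19664472
Real growth factor = 1.22605902 / 1.19664472 = 1.02458064
Annualized real rate = 1.02458064^(1/3) − 1 = 0.8127% → 0.813%.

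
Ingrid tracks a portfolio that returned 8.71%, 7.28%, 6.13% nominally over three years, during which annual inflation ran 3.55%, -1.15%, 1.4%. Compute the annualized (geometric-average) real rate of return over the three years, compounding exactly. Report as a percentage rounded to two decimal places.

Compound the nominal returns: 1.0871 × 1.0728 × 1.0613 = 1.23773145.
Compound inflation: 1.0355 × 0.9885 × 1.0140 = 1.03792203.
Deflate: 1.23773145 / 1.03792203 = 1.19250908.
Annualized real rate = 1.19250908^(1/3) − 1 = 6.0443% → 6.04%.

6.04%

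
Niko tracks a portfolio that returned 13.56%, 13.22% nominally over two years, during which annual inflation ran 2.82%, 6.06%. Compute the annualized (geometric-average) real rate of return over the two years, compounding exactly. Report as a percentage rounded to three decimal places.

Compound the nominal returns: 1.1356 × 1.1322 = 1.285726320.
Compound inflation: 1.0282 × 1.0606 = 1.090508920.
Deflate: 1.285726320 / 1.090508920 = 1.179014950.
Annualized real rate = 1.179014950^(1/2) − 1 = 8.58245% → 8.582%.

8.582%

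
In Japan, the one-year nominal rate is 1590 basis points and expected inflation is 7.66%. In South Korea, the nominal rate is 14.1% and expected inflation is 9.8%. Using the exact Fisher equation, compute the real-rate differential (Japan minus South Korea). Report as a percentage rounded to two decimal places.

Japan: (1 + 0.1590)/(1 + 0.0766) − 1 = 7.6537%
South Korea: (1 + 0.1410)/(1 + 0.0980) − 1 = 3.9162%
Differential = 7.6537% − 3.9162% = 3.7375% → 3.74%.

3.74%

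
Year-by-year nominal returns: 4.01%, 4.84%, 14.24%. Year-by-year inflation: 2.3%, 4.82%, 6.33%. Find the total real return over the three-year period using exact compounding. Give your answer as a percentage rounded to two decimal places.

9.26%

Nominal growth factor = 1.0401 × 1.0484 × 1.1424 = 1.245720
Price-level growth factor = 1.0230 × 1.0482 × 1.0633 = 1.140186
Real growth factor = 1.245720 / 1.140186 = 1.092558
Total real return = 1.092558 − 1 → 9.26%.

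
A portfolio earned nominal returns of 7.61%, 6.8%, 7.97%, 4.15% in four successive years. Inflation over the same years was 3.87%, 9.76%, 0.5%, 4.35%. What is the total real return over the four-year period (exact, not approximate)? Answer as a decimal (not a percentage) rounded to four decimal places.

Compound the nominal returns: 1.0761 × 1.0680 × 1.0797 × 1.0415 = 1.292368.
Compound inflation: 1.0387 × 1.0976 × 1.0050 × 1.0435 = 1.195619.
Deflate: 1.292368 / 1.195619 = 1.080920.
Total real return = 1.080920 − 1 → 0.0809.

0.0809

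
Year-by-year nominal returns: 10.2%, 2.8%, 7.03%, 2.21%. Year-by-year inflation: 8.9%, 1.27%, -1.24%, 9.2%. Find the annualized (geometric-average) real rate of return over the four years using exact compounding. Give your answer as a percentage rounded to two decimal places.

Compound the nominal returns: 1.1020 × 1.0280 × 1.0703 × 1.0221 = 1.23929193.
Compound inflation: 1.0890 × 1.0127 × 0.9876 × 1.0920 = 1.18935748.
Deflate: 1.23929193 / 1.18935748 = 1.04198439.
Annualized real rate = 1.04198439^(1/4) − 1 = 1.0335% → 1.03%.

1.03%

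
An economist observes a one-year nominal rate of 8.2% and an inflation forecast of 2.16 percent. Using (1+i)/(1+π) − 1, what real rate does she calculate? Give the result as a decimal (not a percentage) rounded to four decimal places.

1 + r = 1.08200 / 1.02160 = 1.059123
r = 1.059123 − 1 = 5.9123%, i.e. 0.0591.

0.0591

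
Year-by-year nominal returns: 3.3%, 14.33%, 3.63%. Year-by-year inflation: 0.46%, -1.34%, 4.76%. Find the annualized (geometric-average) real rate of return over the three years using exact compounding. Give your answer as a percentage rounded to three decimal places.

5.634%

Compound the nominal returns: 1.0330 × 1.1433 × 1.0363 = 1.22390025.
Compound inflation: 1.0046 × 0.9866 × 1.0476 = 1.03831655.
Deflate: 1.22390025 / 1.03831655 = 1.17873519.
Annualized real rate = 1.17873519^(1/3) − 1 = 5.6344% → 5.634%.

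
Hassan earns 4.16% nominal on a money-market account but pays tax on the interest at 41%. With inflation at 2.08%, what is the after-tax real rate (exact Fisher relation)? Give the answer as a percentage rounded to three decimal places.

After-tax nominal return = 4.16% × (1 − 0.41) = 2.4544%.
1 + r = 1.024544 / 1.02080 = 1.003668
After-tax real rate = 1.003668 − 1 → 0.367%.

0.367%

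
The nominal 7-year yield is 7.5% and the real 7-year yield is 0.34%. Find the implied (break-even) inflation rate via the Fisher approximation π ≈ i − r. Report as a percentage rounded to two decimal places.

7.16%

π ≈ i − r = 7.5% − 0.34% → 7.16%.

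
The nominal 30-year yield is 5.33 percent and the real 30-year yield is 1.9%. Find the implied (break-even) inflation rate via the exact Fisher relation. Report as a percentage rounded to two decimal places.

3.37%

(1 + π) = (1 + i)/(1 + r) = 1.05330 / 1.01900 = 1.033660
Break-even inflation = 1.033660 − 1 → 3.37%.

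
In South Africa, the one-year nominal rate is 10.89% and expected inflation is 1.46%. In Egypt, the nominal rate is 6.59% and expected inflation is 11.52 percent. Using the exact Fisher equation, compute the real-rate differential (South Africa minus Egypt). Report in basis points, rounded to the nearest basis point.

South Africa: (1 + 0.1089)/(1 + 0.0146) − 1 = 9.29430%
Egypt: (1 + 0.0659)/(1 + 0.1152) − 1 = -4.42073%
Differential = 9.29430% − (-4.42073%) = 13.71503% → 1372 basis points.

1372 basis points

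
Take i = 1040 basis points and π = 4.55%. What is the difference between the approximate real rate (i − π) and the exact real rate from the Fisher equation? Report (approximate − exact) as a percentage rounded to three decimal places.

0.255%

Approximate: r ≈ 10.400% − 4.550% = 5.8500%
Exact: (1 + 0.1040)/(1 + 0.0455) − 1 = 5.5954%
Error = 5.8500% − 5.5954% = 0.2546% → 0.255%.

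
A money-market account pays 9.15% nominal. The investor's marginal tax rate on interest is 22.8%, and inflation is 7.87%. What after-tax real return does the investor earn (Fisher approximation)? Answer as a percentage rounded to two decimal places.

After-tax nominal return = 9.15% × (1 − 0.228) = 7.0638%.
r ≈ 7.0638% − 7.87% → -0.81%.

-0.81%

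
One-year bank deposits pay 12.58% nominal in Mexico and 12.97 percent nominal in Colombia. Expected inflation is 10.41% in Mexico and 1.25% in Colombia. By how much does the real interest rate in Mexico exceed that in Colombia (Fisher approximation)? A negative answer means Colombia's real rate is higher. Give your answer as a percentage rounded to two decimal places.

Mexico: 12.58% − 10.41% = 2.170%
Colombia: 12.97% − 1.25% = 11.720%
Differential = -9.550% → -9.55%.

-9.55%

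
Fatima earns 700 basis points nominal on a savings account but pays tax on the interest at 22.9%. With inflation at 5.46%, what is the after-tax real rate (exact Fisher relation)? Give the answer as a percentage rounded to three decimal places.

After-tax nominal return = 7% × (1 − 0.229) = 5.3970%.
1 + r = 1.05397 / 1.05460 = 0.999403
After-tax real rate = 0.999403 − 1 → -0.060%.

-0.060%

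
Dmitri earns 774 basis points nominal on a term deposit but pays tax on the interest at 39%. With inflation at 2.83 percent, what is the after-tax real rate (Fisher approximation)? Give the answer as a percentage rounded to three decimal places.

After-tax nominal return = 7.74% × (1 − 0.39) = 4.7214%.
r ≈ 4.7214% − 2.83% → 1.891%.

1.891%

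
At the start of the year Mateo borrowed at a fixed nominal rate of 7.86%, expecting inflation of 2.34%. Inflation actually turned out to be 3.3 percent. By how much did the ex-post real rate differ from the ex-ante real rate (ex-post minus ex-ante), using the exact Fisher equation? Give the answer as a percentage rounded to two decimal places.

Ex-ante: (1 + 0.0786)/(1 + 0.0234) − 1 = 5.3938%
Ex-post: (1 + 0.0786)/(1 + 0.0330) − 1 = 4.4143%
Difference (ex-post − ex-ante) = -0.9795% → -0.98%.

-0.98%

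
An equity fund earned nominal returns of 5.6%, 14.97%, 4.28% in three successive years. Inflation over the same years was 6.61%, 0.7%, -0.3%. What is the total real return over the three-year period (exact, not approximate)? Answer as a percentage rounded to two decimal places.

Nominal growth factor = 1.0560 × 1.1497 × 1.0428 = 1.266046
Price-level growth factor = 1.0661 × 1.0070 × 0.9970 = 1.070342
Real growth factor = 1.266046 / 1.070342 = 1.182842
Total real return = 1.182842 − 1 → 18.28%.

18.28%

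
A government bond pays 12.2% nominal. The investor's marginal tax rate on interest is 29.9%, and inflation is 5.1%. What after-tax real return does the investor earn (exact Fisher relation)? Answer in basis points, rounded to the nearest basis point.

After-tax nominal return = 12.2% × (1 − 0.299) = 8.5522%.
1 + r = 1.085522 / 1.05100 = 1.032847
After-tax real rate = 1.032847 − 1 → 328 basis points.

328 basis points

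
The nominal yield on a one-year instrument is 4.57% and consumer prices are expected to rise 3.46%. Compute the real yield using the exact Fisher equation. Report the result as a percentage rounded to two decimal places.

By the Fisher relation, 1 + r = (1 + i)/(1 + π).
1 + r = 1.04570 / 1.03460 = 1.010729
r = 1.010729 − 1 = 1.0729%, i.e. 1.07%.

1.07%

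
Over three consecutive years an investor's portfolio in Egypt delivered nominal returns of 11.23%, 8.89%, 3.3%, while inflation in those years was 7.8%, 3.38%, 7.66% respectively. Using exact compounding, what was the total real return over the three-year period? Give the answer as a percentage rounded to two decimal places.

Compound the nominal returns: 1.1123 × 1.0889 × 1.0330 = 1.251153.
Compound inflation: 1.0780 × 1.0338 × 1.0766 = 1.199802.
Deflate: 1.251153 / 1.199802 = 1.042799.
Total real return = 1.042799 − 1 → 4.28%.

4.28%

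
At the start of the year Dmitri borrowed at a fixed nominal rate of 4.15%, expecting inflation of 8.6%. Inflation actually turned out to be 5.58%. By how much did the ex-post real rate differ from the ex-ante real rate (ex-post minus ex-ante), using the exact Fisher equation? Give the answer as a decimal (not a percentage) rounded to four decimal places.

Ex-ante: (1 + 0.0415)/(1 + 0.0860) − 1 = -4.0976%
Ex-post: (1 + 0.0415)/(1 + 0.0558) − 1 = -1.3544%
Difference (ex-post − ex-ante) = 2.7432% → 0.0274.

0.0274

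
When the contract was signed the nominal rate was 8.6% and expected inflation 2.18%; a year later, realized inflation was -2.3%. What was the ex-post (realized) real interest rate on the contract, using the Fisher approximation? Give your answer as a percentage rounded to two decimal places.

10.90%

Ex-post: 8.6% − (-2.3%) = 10.900%
So the realized real rate is 10.90%.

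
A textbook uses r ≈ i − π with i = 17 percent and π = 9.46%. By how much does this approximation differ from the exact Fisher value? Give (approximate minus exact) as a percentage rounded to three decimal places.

0.652%

Approximate: r ≈ 17.000% − 9.460% = 7.5400%
Exact: (1 + 0.1700)/(1 + 0.0946) − 1 = 6.8884%
Error = 7.5400% − 6.8884% = 0.6516% → 0.652%.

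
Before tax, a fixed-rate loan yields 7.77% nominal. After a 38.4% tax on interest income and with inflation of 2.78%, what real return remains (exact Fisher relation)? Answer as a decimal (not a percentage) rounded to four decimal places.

0.0195

After-tax nominal return = 7.77% × (1 − 0.384) = 4.78632%.
1 + r = 1.0478632 / 1.02780 = 1.019521
After-tax real rate = 1.019521 − 1 → 0.0195.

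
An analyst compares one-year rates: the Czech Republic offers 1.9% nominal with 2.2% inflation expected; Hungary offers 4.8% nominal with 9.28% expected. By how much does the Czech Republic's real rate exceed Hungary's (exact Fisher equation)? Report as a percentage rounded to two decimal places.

The Czech Republic: (1 + 0.0190)/(1 + 0.0220) − 1 = -0.2935%
Hungary: (1 + 0.0480)/(1 + 0.0928) − 1 = -4.0996%
Differential = -0.2935% − (-4.0996%) = 3.8060% → 3.81%.

3.81%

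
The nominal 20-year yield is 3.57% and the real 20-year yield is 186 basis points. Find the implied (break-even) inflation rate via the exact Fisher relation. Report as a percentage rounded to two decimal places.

(1 + π) = (1 + i)/(1 + r) = 1.03570 / 1.01860 = 1.016788
Break-even inflation = 1.016788 − 1 → 1.68%.

1.68%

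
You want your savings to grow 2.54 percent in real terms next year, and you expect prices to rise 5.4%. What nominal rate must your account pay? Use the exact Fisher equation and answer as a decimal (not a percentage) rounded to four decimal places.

(1 + i) = (1 + r)(1 + π) = 1.02540 × 1.05400 = 1.0807716
i = 1.0807716 − 1, so the required nominal rate is 0.0808.

0.0808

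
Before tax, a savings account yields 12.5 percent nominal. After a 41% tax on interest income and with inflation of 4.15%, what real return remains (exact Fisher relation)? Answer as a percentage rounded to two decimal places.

After-tax nominal return = 12.5% × (1 − 0.41) = 7.3750%.
1 + r = 1.07375 / 1.04150 = 1.030965
After-tax real rate = 1.030965 − 1 → 3.10%.

3.10%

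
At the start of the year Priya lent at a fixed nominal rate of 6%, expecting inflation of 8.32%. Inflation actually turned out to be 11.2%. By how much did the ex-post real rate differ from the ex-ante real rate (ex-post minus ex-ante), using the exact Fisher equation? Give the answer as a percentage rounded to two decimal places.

-2.53%

Ex-ante: (1 + 0.0600)/(1 + 0.0832) − 1 = -2.1418%
Ex-post: (1 + 0.0600)/(1 + 0.1120) − 1 = -4.6763%
Difference (ex-post − ex-ante) = -2.5345% → -2.53%.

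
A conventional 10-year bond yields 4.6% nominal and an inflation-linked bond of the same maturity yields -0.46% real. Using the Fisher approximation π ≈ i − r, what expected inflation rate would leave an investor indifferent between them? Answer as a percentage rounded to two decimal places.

5.06%

π ≈ i − r = 4.6% − (-0.46%) → 5.06%.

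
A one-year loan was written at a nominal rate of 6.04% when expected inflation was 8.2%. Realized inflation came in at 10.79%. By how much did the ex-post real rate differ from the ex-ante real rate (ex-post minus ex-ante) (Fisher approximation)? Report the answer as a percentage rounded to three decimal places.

Ex-ante: 6.04% − 8.2% = -2.160%
Ex-post: 6.04% − 10.79% = -4.750%
Difference (ex-post − ex-ante) = -2.5900% → -2.590%.

-2.590%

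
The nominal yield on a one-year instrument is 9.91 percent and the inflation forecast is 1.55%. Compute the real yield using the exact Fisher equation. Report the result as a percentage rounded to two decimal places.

8.23%

1 + r = 1.09910 / 1.01550 = 1.082324
r = 1.082324 − 1 = 8.2324%, i.e. 8.23%.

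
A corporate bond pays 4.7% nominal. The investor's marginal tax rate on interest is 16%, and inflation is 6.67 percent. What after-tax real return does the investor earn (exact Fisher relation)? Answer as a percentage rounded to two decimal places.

-2.55%

After-tax nominal return = 4.7% × (1 − 0.16) = 3.9480%.
1 + r = 1.03948 / 1.06670 = 0.974482
After-tax real rate = 0.974482 − 1 → -2.55%.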